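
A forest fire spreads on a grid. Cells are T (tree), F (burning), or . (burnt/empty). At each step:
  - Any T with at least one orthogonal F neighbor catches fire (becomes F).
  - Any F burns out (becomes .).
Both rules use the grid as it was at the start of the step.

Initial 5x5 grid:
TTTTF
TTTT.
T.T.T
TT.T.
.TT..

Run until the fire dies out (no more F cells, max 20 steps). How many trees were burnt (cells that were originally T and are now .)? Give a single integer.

Answer: 14

Derivation:
Step 1: +1 fires, +1 burnt (F count now 1)
Step 2: +2 fires, +1 burnt (F count now 2)
Step 3: +2 fires, +2 burnt (F count now 2)
Step 4: +3 fires, +2 burnt (F count now 3)
Step 5: +1 fires, +3 burnt (F count now 1)
Step 6: +1 fires, +1 burnt (F count now 1)
Step 7: +1 fires, +1 burnt (F count now 1)
Step 8: +1 fires, +1 burnt (F count now 1)
Step 9: +1 fires, +1 burnt (F count now 1)
Step 10: +1 fires, +1 burnt (F count now 1)
Step 11: +0 fires, +1 burnt (F count now 0)
Fire out after step 11
Initially T: 16, now '.': 23
Total burnt (originally-T cells now '.'): 14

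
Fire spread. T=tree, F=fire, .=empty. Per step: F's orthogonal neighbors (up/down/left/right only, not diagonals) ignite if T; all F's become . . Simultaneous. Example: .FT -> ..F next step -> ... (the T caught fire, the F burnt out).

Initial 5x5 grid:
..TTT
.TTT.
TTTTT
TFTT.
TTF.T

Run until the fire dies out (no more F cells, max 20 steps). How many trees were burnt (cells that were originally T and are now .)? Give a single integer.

Step 1: +4 fires, +2 burnt (F count now 4)
Step 2: +5 fires, +4 burnt (F count now 5)
Step 3: +2 fires, +5 burnt (F count now 2)
Step 4: +3 fires, +2 burnt (F count now 3)
Step 5: +1 fires, +3 burnt (F count now 1)
Step 6: +1 fires, +1 burnt (F count now 1)
Step 7: +0 fires, +1 burnt (F count now 0)
Fire out after step 7
Initially T: 17, now '.': 24
Total burnt (originally-T cells now '.'): 16

Answer: 16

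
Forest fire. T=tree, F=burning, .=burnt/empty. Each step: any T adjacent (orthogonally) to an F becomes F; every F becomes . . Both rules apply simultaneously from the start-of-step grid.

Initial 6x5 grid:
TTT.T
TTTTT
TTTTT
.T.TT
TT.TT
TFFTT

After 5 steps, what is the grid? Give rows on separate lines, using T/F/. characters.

Step 1: 3 trees catch fire, 2 burn out
  TTT.T
  TTTTT
  TTTTT
  .T.TT
  TF.TT
  F..FT
Step 2: 4 trees catch fire, 3 burn out
  TTT.T
  TTTTT
  TTTTT
  .F.TT
  F..FT
  ....F
Step 3: 3 trees catch fire, 4 burn out
  TTT.T
  TTTTT
  TFTTT
  ...FT
  ....F
  .....
Step 4: 5 trees catch fire, 3 burn out
  TTT.T
  TFTTT
  F.FFT
  ....F
  .....
  .....
Step 5: 5 trees catch fire, 5 burn out
  TFT.T
  F.FFT
  ....F
  .....
  .....
  .....

TFT.T
F.FFT
....F
.....
.....
.....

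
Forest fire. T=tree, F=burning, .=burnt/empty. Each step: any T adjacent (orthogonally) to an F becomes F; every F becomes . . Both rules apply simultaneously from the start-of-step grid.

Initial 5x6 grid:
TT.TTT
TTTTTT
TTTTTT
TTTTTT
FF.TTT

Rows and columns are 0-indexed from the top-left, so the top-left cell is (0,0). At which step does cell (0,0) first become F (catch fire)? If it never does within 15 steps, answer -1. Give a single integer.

Step 1: cell (0,0)='T' (+2 fires, +2 burnt)
Step 2: cell (0,0)='T' (+3 fires, +2 burnt)
Step 3: cell (0,0)='T' (+4 fires, +3 burnt)
Step 4: cell (0,0)='F' (+6 fires, +4 burnt)
  -> target ignites at step 4
Step 5: cell (0,0)='.' (+4 fires, +6 burnt)
Step 6: cell (0,0)='.' (+4 fires, +4 burnt)
Step 7: cell (0,0)='.' (+2 fires, +4 burnt)
Step 8: cell (0,0)='.' (+1 fires, +2 burnt)
Step 9: cell (0,0)='.' (+0 fires, +1 burnt)
  fire out at step 9

4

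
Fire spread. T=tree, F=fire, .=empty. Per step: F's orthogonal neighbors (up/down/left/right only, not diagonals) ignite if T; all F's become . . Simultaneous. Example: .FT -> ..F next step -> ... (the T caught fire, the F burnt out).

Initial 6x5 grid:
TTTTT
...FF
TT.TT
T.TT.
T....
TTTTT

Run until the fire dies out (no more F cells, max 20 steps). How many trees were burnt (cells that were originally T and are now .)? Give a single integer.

Step 1: +4 fires, +2 burnt (F count now 4)
Step 2: +2 fires, +4 burnt (F count now 2)
Step 3: +2 fires, +2 burnt (F count now 2)
Step 4: +1 fires, +2 burnt (F count now 1)
Step 5: +0 fires, +1 burnt (F count now 0)
Fire out after step 5
Initially T: 18, now '.': 21
Total burnt (originally-T cells now '.'): 9

Answer: 9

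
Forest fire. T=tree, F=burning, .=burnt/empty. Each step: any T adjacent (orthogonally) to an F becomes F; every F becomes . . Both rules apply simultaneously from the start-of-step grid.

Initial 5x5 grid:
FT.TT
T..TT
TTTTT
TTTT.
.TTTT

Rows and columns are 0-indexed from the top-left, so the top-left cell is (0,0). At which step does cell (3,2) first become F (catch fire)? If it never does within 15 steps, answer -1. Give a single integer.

Step 1: cell (3,2)='T' (+2 fires, +1 burnt)
Step 2: cell (3,2)='T' (+1 fires, +2 burnt)
Step 3: cell (3,2)='T' (+2 fires, +1 burnt)
Step 4: cell (3,2)='T' (+2 fires, +2 burnt)
Step 5: cell (3,2)='F' (+3 fires, +2 burnt)
  -> target ignites at step 5
Step 6: cell (3,2)='.' (+4 fires, +3 burnt)
Step 7: cell (3,2)='.' (+3 fires, +4 burnt)
Step 8: cell (3,2)='.' (+2 fires, +3 burnt)
Step 9: cell (3,2)='.' (+0 fires, +2 burnt)
  fire out at step 9

5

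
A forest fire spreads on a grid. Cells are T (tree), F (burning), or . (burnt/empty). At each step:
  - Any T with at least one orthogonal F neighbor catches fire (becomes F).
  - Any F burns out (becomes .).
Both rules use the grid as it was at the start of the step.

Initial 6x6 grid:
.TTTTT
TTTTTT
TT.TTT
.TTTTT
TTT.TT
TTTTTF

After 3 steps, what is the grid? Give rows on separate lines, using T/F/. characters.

Step 1: 2 trees catch fire, 1 burn out
  .TTTTT
  TTTTTT
  TT.TTT
  .TTTTT
  TTT.TF
  TTTTF.
Step 2: 3 trees catch fire, 2 burn out
  .TTTTT
  TTTTTT
  TT.TTT
  .TTTTF
  TTT.F.
  TTTF..
Step 3: 3 trees catch fire, 3 burn out
  .TTTTT
  TTTTTT
  TT.TTF
  .TTTF.
  TTT...
  TTF...

.TTTTT
TTTTTT
TT.TTF
.TTTF.
TTT...
TTF...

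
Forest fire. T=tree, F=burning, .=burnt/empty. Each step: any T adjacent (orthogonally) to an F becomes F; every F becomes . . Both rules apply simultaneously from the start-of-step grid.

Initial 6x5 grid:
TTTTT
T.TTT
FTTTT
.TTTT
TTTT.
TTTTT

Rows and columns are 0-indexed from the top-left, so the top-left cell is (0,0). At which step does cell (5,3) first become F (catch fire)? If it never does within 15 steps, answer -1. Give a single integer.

Step 1: cell (5,3)='T' (+2 fires, +1 burnt)
Step 2: cell (5,3)='T' (+3 fires, +2 burnt)
Step 3: cell (5,3)='T' (+5 fires, +3 burnt)
Step 4: cell (5,3)='T' (+7 fires, +5 burnt)
Step 5: cell (5,3)='T' (+6 fires, +7 burnt)
Step 6: cell (5,3)='F' (+2 fires, +6 burnt)
  -> target ignites at step 6
Step 7: cell (5,3)='.' (+1 fires, +2 burnt)
Step 8: cell (5,3)='.' (+0 fires, +1 burnt)
  fire out at step 8

6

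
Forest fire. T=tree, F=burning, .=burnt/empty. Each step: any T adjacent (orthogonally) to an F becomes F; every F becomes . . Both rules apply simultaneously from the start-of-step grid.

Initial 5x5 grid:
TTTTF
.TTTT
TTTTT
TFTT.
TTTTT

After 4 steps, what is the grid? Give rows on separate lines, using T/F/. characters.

Step 1: 6 trees catch fire, 2 burn out
  TTTF.
  .TTTF
  TFTTT
  F.FT.
  TFTTT
Step 2: 9 trees catch fire, 6 burn out
  TTF..
  .FTF.
  F.FTF
  ...F.
  F.FTT
Step 3: 4 trees catch fire, 9 burn out
  TF...
  ..F..
  ...F.
  .....
  ...FT
Step 4: 2 trees catch fire, 4 burn out
  F....
  .....
  .....
  .....
  ....F

F....
.....
.....
.....
....F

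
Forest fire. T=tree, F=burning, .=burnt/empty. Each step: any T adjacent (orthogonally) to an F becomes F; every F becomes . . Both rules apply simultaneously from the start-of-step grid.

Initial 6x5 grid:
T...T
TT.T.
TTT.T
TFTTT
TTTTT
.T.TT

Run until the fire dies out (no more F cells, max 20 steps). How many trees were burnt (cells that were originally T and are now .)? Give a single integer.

Answer: 19

Derivation:
Step 1: +4 fires, +1 burnt (F count now 4)
Step 2: +7 fires, +4 burnt (F count now 7)
Step 3: +3 fires, +7 burnt (F count now 3)
Step 4: +4 fires, +3 burnt (F count now 4)
Step 5: +1 fires, +4 burnt (F count now 1)
Step 6: +0 fires, +1 burnt (F count now 0)
Fire out after step 6
Initially T: 21, now '.': 28
Total burnt (originally-T cells now '.'): 19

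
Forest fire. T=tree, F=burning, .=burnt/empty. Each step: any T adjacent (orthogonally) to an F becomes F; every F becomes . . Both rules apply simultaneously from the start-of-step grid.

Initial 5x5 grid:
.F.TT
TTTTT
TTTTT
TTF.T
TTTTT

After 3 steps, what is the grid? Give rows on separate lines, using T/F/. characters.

Step 1: 4 trees catch fire, 2 burn out
  ...TT
  TFTTT
  TTFTT
  TF..T
  TTFTT
Step 2: 7 trees catch fire, 4 burn out
  ...TT
  F.FTT
  TF.FT
  F...T
  TF.FT
Step 3: 5 trees catch fire, 7 burn out
  ...TT
  ...FT
  F...F
  ....T
  F...F

...TT
...FT
F...F
....T
F...F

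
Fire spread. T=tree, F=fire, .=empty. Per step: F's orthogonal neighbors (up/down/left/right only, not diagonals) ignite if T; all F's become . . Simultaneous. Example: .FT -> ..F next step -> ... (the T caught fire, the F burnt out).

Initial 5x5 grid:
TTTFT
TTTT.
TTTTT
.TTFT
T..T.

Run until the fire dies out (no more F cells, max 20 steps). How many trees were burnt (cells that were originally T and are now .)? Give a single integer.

Step 1: +7 fires, +2 burnt (F count now 7)
Step 2: +5 fires, +7 burnt (F count now 5)
Step 3: +3 fires, +5 burnt (F count now 3)
Step 4: +2 fires, +3 burnt (F count now 2)
Step 5: +0 fires, +2 burnt (F count now 0)
Fire out after step 5
Initially T: 18, now '.': 24
Total burnt (originally-T cells now '.'): 17

Answer: 17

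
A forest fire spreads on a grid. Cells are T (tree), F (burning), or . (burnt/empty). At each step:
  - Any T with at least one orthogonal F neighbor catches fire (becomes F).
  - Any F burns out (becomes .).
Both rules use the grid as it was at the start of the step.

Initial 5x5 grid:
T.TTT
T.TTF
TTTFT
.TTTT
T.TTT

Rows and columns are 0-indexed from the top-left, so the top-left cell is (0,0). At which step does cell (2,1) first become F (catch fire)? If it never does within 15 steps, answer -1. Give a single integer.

Step 1: cell (2,1)='T' (+5 fires, +2 burnt)
Step 2: cell (2,1)='F' (+6 fires, +5 burnt)
  -> target ignites at step 2
Step 3: cell (2,1)='.' (+5 fires, +6 burnt)
Step 4: cell (2,1)='.' (+1 fires, +5 burnt)
Step 5: cell (2,1)='.' (+1 fires, +1 burnt)
Step 6: cell (2,1)='.' (+0 fires, +1 burnt)
  fire out at step 6

2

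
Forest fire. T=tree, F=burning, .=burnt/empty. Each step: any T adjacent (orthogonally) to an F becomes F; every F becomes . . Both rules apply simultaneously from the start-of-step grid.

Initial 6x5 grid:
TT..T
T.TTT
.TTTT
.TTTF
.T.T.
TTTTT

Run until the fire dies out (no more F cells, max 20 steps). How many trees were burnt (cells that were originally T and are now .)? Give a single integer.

Step 1: +2 fires, +1 burnt (F count now 2)
Step 2: +4 fires, +2 burnt (F count now 4)
Step 3: +5 fires, +4 burnt (F count now 5)
Step 4: +5 fires, +5 burnt (F count now 5)
Step 5: +1 fires, +5 burnt (F count now 1)
Step 6: +1 fires, +1 burnt (F count now 1)
Step 7: +0 fires, +1 burnt (F count now 0)
Fire out after step 7
Initially T: 21, now '.': 27
Total burnt (originally-T cells now '.'): 18

Answer: 18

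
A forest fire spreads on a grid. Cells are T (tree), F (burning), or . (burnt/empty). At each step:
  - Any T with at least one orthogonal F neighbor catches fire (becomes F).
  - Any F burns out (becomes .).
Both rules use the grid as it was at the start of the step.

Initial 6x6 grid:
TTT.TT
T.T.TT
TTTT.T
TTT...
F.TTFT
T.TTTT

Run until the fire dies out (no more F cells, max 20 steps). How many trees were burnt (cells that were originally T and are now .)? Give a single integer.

Answer: 20

Derivation:
Step 1: +5 fires, +2 burnt (F count now 5)
Step 2: +5 fires, +5 burnt (F count now 5)
Step 3: +4 fires, +5 burnt (F count now 4)
Step 4: +2 fires, +4 burnt (F count now 2)
Step 5: +3 fires, +2 burnt (F count now 3)
Step 6: +1 fires, +3 burnt (F count now 1)
Step 7: +0 fires, +1 burnt (F count now 0)
Fire out after step 7
Initially T: 25, now '.': 31
Total burnt (originally-T cells now '.'): 20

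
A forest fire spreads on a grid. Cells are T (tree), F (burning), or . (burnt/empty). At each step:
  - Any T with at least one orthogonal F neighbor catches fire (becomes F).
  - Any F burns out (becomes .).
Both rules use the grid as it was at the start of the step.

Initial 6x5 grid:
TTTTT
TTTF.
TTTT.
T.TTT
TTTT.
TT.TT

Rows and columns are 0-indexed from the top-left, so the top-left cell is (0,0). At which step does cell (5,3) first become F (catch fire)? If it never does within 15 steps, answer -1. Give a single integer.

Step 1: cell (5,3)='T' (+3 fires, +1 burnt)
Step 2: cell (5,3)='T' (+5 fires, +3 burnt)
Step 3: cell (5,3)='T' (+6 fires, +5 burnt)
Step 4: cell (5,3)='F' (+4 fires, +6 burnt)
  -> target ignites at step 4
Step 5: cell (5,3)='.' (+3 fires, +4 burnt)
Step 6: cell (5,3)='.' (+2 fires, +3 burnt)
Step 7: cell (5,3)='.' (+1 fires, +2 burnt)
Step 8: cell (5,3)='.' (+0 fires, +1 burnt)
  fire out at step 8

4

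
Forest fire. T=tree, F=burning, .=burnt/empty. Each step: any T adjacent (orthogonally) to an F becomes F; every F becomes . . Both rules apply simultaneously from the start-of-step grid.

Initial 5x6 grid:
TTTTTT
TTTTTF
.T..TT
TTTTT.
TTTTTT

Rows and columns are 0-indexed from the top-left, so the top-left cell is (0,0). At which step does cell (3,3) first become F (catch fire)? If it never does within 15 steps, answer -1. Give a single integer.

Step 1: cell (3,3)='T' (+3 fires, +1 burnt)
Step 2: cell (3,3)='T' (+3 fires, +3 burnt)
Step 3: cell (3,3)='T' (+3 fires, +3 burnt)
Step 4: cell (3,3)='F' (+4 fires, +3 burnt)
  -> target ignites at step 4
Step 5: cell (3,3)='.' (+6 fires, +4 burnt)
Step 6: cell (3,3)='.' (+3 fires, +6 burnt)
Step 7: cell (3,3)='.' (+2 fires, +3 burnt)
Step 8: cell (3,3)='.' (+1 fires, +2 burnt)
Step 9: cell (3,3)='.' (+0 fires, +1 burnt)
  fire out at step 9

4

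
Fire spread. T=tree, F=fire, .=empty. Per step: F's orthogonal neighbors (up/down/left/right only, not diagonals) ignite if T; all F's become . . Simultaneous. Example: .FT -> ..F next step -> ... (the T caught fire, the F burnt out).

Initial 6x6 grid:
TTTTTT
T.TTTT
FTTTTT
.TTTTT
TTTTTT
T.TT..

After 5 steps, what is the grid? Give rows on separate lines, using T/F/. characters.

Step 1: 2 trees catch fire, 1 burn out
  TTTTTT
  F.TTTT
  .FTTTT
  .TTTTT
  TTTTTT
  T.TT..
Step 2: 3 trees catch fire, 2 burn out
  FTTTTT
  ..TTTT
  ..FTTT
  .FTTTT
  TTTTTT
  T.TT..
Step 3: 5 trees catch fire, 3 burn out
  .FTTTT
  ..FTTT
  ...FTT
  ..FTTT
  TFTTTT
  T.TT..
Step 4: 6 trees catch fire, 5 burn out
  ..FTTT
  ...FTT
  ....FT
  ...FTT
  F.FTTT
  T.TT..
Step 5: 7 trees catch fire, 6 burn out
  ...FTT
  ....FT
  .....F
  ....FT
  ...FTT
  F.FT..

...FTT
....FT
.....F
....FT
...FTT
F.FT..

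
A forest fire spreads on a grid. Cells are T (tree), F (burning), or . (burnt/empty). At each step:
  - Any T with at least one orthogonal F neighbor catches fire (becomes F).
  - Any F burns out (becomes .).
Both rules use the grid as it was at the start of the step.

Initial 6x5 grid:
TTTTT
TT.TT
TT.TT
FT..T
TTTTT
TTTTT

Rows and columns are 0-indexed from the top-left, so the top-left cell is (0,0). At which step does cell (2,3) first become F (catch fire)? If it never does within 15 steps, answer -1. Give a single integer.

Step 1: cell (2,3)='T' (+3 fires, +1 burnt)
Step 2: cell (2,3)='T' (+4 fires, +3 burnt)
Step 3: cell (2,3)='T' (+4 fires, +4 burnt)
Step 4: cell (2,3)='T' (+3 fires, +4 burnt)
Step 5: cell (2,3)='T' (+3 fires, +3 burnt)
Step 6: cell (2,3)='T' (+3 fires, +3 burnt)
Step 7: cell (2,3)='T' (+3 fires, +3 burnt)
Step 8: cell (2,3)='F' (+2 fires, +3 burnt)
  -> target ignites at step 8
Step 9: cell (2,3)='.' (+0 fires, +2 burnt)
  fire out at step 9

8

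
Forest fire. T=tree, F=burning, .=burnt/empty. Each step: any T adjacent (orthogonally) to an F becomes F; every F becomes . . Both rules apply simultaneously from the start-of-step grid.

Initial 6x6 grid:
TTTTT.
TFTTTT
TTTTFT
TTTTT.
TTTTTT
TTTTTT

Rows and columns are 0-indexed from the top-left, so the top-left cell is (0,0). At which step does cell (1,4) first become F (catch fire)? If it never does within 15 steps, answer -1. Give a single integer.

Step 1: cell (1,4)='F' (+8 fires, +2 burnt)
  -> target ignites at step 1
Step 2: cell (1,4)='.' (+10 fires, +8 burnt)
Step 3: cell (1,4)='.' (+7 fires, +10 burnt)
Step 4: cell (1,4)='.' (+5 fires, +7 burnt)
Step 5: cell (1,4)='.' (+2 fires, +5 burnt)
Step 6: cell (1,4)='.' (+0 fires, +2 burnt)
  fire out at step 6

1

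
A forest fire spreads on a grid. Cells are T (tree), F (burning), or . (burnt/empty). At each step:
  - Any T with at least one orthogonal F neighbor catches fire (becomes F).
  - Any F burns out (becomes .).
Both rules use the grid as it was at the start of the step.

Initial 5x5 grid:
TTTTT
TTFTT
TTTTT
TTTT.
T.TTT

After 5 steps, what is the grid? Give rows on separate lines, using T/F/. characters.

Step 1: 4 trees catch fire, 1 burn out
  TTFTT
  TF.FT
  TTFTT
  TTTT.
  T.TTT
Step 2: 7 trees catch fire, 4 burn out
  TF.FT
  F...F
  TF.FT
  TTFT.
  T.TTT
Step 3: 7 trees catch fire, 7 burn out
  F...F
  .....
  F...F
  TF.F.
  T.FTT
Step 4: 2 trees catch fire, 7 burn out
  .....
  .....
  .....
  F....
  T..FT
Step 5: 2 trees catch fire, 2 burn out
  .....
  .....
  .....
  .....
  F...F

.....
.....
.....
.....
F...F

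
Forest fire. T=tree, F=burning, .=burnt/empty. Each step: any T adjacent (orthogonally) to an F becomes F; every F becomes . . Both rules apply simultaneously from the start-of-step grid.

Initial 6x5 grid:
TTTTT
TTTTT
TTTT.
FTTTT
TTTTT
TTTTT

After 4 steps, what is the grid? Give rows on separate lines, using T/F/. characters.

Step 1: 3 trees catch fire, 1 burn out
  TTTTT
  TTTTT
  FTTT.
  .FTTT
  FTTTT
  TTTTT
Step 2: 5 trees catch fire, 3 burn out
  TTTTT
  FTTTT
  .FTT.
  ..FTT
  .FTTT
  FTTTT
Step 3: 6 trees catch fire, 5 burn out
  FTTTT
  .FTTT
  ..FT.
  ...FT
  ..FTT
  .FTTT
Step 4: 6 trees catch fire, 6 burn out
  .FTTT
  ..FTT
  ...F.
  ....F
  ...FT
  ..FTT

.FTTT
..FTT
...F.
....F
...FT
..FTT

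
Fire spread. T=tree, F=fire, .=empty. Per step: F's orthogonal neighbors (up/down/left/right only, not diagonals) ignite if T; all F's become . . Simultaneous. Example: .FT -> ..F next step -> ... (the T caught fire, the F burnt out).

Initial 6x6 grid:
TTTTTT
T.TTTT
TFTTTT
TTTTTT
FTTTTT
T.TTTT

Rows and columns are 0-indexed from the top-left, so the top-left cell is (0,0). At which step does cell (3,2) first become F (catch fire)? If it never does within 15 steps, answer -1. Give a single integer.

Step 1: cell (3,2)='T' (+6 fires, +2 burnt)
Step 2: cell (3,2)='F' (+5 fires, +6 burnt)
  -> target ignites at step 2
Step 3: cell (3,2)='.' (+7 fires, +5 burnt)
Step 4: cell (3,2)='.' (+7 fires, +7 burnt)
Step 5: cell (3,2)='.' (+5 fires, +7 burnt)
Step 6: cell (3,2)='.' (+2 fires, +5 burnt)
Step 7: cell (3,2)='.' (+0 fires, +2 burnt)
  fire out at step 7

2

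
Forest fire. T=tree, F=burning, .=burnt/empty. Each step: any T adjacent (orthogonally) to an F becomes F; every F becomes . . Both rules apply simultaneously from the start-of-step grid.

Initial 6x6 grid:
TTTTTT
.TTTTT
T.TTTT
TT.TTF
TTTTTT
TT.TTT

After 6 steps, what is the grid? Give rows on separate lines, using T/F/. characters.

Step 1: 3 trees catch fire, 1 burn out
  TTTTTT
  .TTTTT
  T.TTTF
  TT.TF.
  TTTTTF
  TT.TTT
Step 2: 5 trees catch fire, 3 burn out
  TTTTTT
  .TTTTF
  T.TTF.
  TT.F..
  TTTTF.
  TT.TTF
Step 3: 5 trees catch fire, 5 burn out
  TTTTTF
  .TTTF.
  T.TF..
  TT....
  TTTF..
  TT.TF.
Step 4: 5 trees catch fire, 5 burn out
  TTTTF.
  .TTF..
  T.F...
  TT....
  TTF...
  TT.F..
Step 5: 3 trees catch fire, 5 burn out
  TTTF..
  .TF...
  T.....
  TT....
  TF....
  TT....
Step 6: 5 trees catch fire, 3 burn out
  TTF...
  .F....
  T.....
  TF....
  F.....
  TF....

TTF...
.F....
T.....
TF....
F.....
TF....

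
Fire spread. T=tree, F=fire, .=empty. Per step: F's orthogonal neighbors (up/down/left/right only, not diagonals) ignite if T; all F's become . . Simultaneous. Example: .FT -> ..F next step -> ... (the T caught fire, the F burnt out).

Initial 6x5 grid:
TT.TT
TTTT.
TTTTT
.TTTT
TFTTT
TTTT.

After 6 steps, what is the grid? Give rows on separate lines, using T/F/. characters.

Step 1: 4 trees catch fire, 1 burn out
  TT.TT
  TTTT.
  TTTTT
  .FTTT
  F.FTT
  TFTT.
Step 2: 5 trees catch fire, 4 burn out
  TT.TT
  TTTT.
  TFTTT
  ..FTT
  ...FT
  F.FT.
Step 3: 6 trees catch fire, 5 burn out
  TT.TT
  TFTT.
  F.FTT
  ...FT
  ....F
  ...F.
Step 4: 5 trees catch fire, 6 burn out
  TF.TT
  F.FT.
  ...FT
  ....F
  .....
  .....
Step 5: 3 trees catch fire, 5 burn out
  F..TT
  ...F.
  ....F
  .....
  .....
  .....
Step 6: 1 trees catch fire, 3 burn out
  ...FT
  .....
  .....
  .....
  .....
  .....

...FT
.....
.....
.....
.....
.....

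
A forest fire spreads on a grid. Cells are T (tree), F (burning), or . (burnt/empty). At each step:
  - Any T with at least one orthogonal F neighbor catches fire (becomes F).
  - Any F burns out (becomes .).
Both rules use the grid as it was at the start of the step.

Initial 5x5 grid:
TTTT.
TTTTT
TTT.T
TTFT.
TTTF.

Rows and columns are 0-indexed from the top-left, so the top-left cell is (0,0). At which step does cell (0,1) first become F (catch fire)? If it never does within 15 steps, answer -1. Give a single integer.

Step 1: cell (0,1)='T' (+4 fires, +2 burnt)
Step 2: cell (0,1)='T' (+4 fires, +4 burnt)
Step 3: cell (0,1)='T' (+5 fires, +4 burnt)
Step 4: cell (0,1)='F' (+4 fires, +5 burnt)
  -> target ignites at step 4
Step 5: cell (0,1)='.' (+2 fires, +4 burnt)
Step 6: cell (0,1)='.' (+0 fires, +2 burnt)
  fire out at step 6

4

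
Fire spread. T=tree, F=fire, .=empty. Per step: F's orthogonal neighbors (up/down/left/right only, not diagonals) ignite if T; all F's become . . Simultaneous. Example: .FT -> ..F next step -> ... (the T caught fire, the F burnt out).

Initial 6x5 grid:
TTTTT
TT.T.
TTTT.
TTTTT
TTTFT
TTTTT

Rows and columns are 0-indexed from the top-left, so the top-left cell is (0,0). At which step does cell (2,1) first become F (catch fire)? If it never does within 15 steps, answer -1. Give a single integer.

Step 1: cell (2,1)='T' (+4 fires, +1 burnt)
Step 2: cell (2,1)='T' (+6 fires, +4 burnt)
Step 3: cell (2,1)='T' (+5 fires, +6 burnt)
Step 4: cell (2,1)='F' (+4 fires, +5 burnt)
  -> target ignites at step 4
Step 5: cell (2,1)='.' (+4 fires, +4 burnt)
Step 6: cell (2,1)='.' (+2 fires, +4 burnt)
Step 7: cell (2,1)='.' (+1 fires, +2 burnt)
Step 8: cell (2,1)='.' (+0 fires, +1 burnt)
  fire out at step 8

4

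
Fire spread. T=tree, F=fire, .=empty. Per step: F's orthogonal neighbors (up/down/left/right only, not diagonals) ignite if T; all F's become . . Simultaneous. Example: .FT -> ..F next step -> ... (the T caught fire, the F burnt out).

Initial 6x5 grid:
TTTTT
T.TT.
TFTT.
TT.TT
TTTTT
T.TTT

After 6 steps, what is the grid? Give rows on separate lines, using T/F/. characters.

Step 1: 3 trees catch fire, 1 burn out
  TTTTT
  T.TT.
  F.FT.
  TF.TT
  TTTTT
  T.TTT
Step 2: 5 trees catch fire, 3 burn out
  TTTTT
  F.FT.
  ...F.
  F..TT
  TFTTT
  T.TTT
Step 3: 6 trees catch fire, 5 burn out
  FTFTT
  ...F.
  .....
  ...FT
  F.FTT
  T.TTT
Step 4: 6 trees catch fire, 6 burn out
  .F.FT
  .....
  .....
  ....F
  ...FT
  F.FTT
Step 5: 3 trees catch fire, 6 burn out
  ....F
  .....
  .....
  .....
  ....F
  ...FT
Step 6: 1 trees catch fire, 3 burn out
  .....
  .....
  .....
  .....
  .....
  ....F

.....
.....
.....
.....
.....
....F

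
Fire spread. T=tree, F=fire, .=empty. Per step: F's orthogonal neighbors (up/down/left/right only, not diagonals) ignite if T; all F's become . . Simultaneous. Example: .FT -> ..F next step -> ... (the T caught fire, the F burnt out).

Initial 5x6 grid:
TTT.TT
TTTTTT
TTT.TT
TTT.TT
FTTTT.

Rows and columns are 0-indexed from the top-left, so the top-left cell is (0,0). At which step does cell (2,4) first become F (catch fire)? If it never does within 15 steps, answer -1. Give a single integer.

Step 1: cell (2,4)='T' (+2 fires, +1 burnt)
Step 2: cell (2,4)='T' (+3 fires, +2 burnt)
Step 3: cell (2,4)='T' (+4 fires, +3 burnt)
Step 4: cell (2,4)='T' (+4 fires, +4 burnt)
Step 5: cell (2,4)='T' (+3 fires, +4 burnt)
Step 6: cell (2,4)='F' (+4 fires, +3 burnt)
  -> target ignites at step 6
Step 7: cell (2,4)='.' (+2 fires, +4 burnt)
Step 8: cell (2,4)='.' (+2 fires, +2 burnt)
Step 9: cell (2,4)='.' (+1 fires, +2 burnt)
Step 10: cell (2,4)='.' (+0 fires, +1 burnt)
  fire out at step 10

6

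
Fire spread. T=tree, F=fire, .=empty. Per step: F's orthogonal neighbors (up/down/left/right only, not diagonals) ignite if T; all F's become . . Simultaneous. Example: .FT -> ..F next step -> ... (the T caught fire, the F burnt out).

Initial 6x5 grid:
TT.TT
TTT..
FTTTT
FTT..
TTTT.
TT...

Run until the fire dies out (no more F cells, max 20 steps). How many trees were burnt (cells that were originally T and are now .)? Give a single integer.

Answer: 17

Derivation:
Step 1: +4 fires, +2 burnt (F count now 4)
Step 2: +6 fires, +4 burnt (F count now 6)
Step 3: +5 fires, +6 burnt (F count now 5)
Step 4: +2 fires, +5 burnt (F count now 2)
Step 5: +0 fires, +2 burnt (F count now 0)
Fire out after step 5
Initially T: 19, now '.': 28
Total burnt (originally-T cells now '.'): 17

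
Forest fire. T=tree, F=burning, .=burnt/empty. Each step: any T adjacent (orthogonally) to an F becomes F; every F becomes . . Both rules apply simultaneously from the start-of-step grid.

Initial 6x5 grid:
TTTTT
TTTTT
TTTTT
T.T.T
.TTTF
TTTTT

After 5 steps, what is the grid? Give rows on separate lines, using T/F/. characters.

Step 1: 3 trees catch fire, 1 burn out
  TTTTT
  TTTTT
  TTTTT
  T.T.F
  .TTF.
  TTTTF
Step 2: 3 trees catch fire, 3 burn out
  TTTTT
  TTTTT
  TTTTF
  T.T..
  .TF..
  TTTF.
Step 3: 5 trees catch fire, 3 burn out
  TTTTT
  TTTTF
  TTTF.
  T.F..
  .F...
  TTF..
Step 4: 4 trees catch fire, 5 burn out
  TTTTF
  TTTF.
  TTF..
  T....
  .....
  TF...
Step 5: 4 trees catch fire, 4 burn out
  TTTF.
  TTF..
  TF...
  T....
  .....
  F....

TTTF.
TTF..
TF...
T....
.....
F....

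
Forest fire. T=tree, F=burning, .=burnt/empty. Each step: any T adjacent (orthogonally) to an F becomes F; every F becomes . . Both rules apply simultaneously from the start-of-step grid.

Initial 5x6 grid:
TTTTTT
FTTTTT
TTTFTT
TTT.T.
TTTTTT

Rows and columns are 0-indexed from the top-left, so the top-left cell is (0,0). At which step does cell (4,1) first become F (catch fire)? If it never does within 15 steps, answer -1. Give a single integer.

Step 1: cell (4,1)='T' (+6 fires, +2 burnt)
Step 2: cell (4,1)='T' (+9 fires, +6 burnt)
Step 3: cell (4,1)='T' (+7 fires, +9 burnt)
Step 4: cell (4,1)='F' (+4 fires, +7 burnt)
  -> target ignites at step 4
Step 5: cell (4,1)='.' (+0 fires, +4 burnt)
  fire out at step 5

4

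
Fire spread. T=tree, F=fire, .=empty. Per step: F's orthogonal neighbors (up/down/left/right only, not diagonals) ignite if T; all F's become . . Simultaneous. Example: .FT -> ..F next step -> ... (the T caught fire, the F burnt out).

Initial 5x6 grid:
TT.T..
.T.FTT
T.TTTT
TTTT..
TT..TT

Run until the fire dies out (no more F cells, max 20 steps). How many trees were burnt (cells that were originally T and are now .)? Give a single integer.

Answer: 14

Derivation:
Step 1: +3 fires, +1 burnt (F count now 3)
Step 2: +4 fires, +3 burnt (F count now 4)
Step 3: +2 fires, +4 burnt (F count now 2)
Step 4: +1 fires, +2 burnt (F count now 1)
Step 5: +2 fires, +1 burnt (F count now 2)
Step 6: +2 fires, +2 burnt (F count now 2)
Step 7: +0 fires, +2 burnt (F count now 0)
Fire out after step 7
Initially T: 19, now '.': 25
Total burnt (originally-T cells now '.'): 14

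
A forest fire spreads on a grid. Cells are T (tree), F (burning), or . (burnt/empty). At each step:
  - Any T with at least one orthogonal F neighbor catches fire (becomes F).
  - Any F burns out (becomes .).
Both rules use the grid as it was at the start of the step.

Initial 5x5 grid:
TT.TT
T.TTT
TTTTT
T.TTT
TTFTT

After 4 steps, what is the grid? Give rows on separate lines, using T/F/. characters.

Step 1: 3 trees catch fire, 1 burn out
  TT.TT
  T.TTT
  TTTTT
  T.FTT
  TF.FT
Step 2: 4 trees catch fire, 3 burn out
  TT.TT
  T.TTT
  TTFTT
  T..FT
  F...F
Step 3: 5 trees catch fire, 4 burn out
  TT.TT
  T.FTT
  TF.FT
  F...F
  .....
Step 4: 3 trees catch fire, 5 burn out
  TT.TT
  T..FT
  F...F
  .....
  .....

TT.TT
T..FT
F...F
.....
.....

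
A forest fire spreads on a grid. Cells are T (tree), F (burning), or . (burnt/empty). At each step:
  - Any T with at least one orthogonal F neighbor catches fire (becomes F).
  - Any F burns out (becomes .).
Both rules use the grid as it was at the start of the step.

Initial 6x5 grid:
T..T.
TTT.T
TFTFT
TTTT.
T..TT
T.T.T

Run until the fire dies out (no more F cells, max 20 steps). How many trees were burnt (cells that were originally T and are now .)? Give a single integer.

Answer: 17

Derivation:
Step 1: +6 fires, +2 burnt (F count now 6)
Step 2: +6 fires, +6 burnt (F count now 6)
Step 3: +3 fires, +6 burnt (F count now 3)
Step 4: +2 fires, +3 burnt (F count now 2)
Step 5: +0 fires, +2 burnt (F count now 0)
Fire out after step 5
Initially T: 19, now '.': 28
Total burnt (originally-T cells now '.'): 17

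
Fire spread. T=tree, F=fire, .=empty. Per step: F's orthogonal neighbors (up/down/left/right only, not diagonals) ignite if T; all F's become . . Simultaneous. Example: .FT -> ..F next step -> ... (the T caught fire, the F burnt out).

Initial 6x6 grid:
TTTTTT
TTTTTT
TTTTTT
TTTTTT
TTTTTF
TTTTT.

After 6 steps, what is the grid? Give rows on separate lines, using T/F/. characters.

Step 1: 2 trees catch fire, 1 burn out
  TTTTTT
  TTTTTT
  TTTTTT
  TTTTTF
  TTTTF.
  TTTTT.
Step 2: 4 trees catch fire, 2 burn out
  TTTTTT
  TTTTTT
  TTTTTF
  TTTTF.
  TTTF..
  TTTTF.
Step 3: 5 trees catch fire, 4 burn out
  TTTTTT
  TTTTTF
  TTTTF.
  TTTF..
  TTF...
  TTTF..
Step 4: 6 trees catch fire, 5 burn out
  TTTTTF
  TTTTF.
  TTTF..
  TTF...
  TF....
  TTF...
Step 5: 6 trees catch fire, 6 burn out
  TTTTF.
  TTTF..
  TTF...
  TF....
  F.....
  TF....
Step 6: 5 trees catch fire, 6 burn out
  TTTF..
  TTF...
  TF....
  F.....
  ......
  F.....

TTTF..
TTF...
TF....
F.....
......
F.....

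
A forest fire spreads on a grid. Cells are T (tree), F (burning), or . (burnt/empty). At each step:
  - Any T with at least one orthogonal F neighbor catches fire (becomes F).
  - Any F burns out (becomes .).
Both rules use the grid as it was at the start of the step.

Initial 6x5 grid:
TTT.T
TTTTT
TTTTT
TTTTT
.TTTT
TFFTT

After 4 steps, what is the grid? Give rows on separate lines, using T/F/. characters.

Step 1: 4 trees catch fire, 2 burn out
  TTT.T
  TTTTT
  TTTTT
  TTTTT
  .FFTT
  F..FT
Step 2: 4 trees catch fire, 4 burn out
  TTT.T
  TTTTT
  TTTTT
  TFFTT
  ...FT
  ....F
Step 3: 5 trees catch fire, 4 burn out
  TTT.T
  TTTTT
  TFFTT
  F..FT
  ....F
  .....
Step 4: 5 trees catch fire, 5 burn out
  TTT.T
  TFFTT
  F..FT
  ....F
  .....
  .....

TTT.T
TFFTT
F..FT
....F
.....
.....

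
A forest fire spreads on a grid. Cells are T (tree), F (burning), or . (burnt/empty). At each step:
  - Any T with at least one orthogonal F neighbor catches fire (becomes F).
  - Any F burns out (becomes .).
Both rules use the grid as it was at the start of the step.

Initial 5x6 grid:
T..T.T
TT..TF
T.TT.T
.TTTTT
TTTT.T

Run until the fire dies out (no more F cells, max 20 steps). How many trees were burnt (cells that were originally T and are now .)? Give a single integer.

Answer: 15

Derivation:
Step 1: +3 fires, +1 burnt (F count now 3)
Step 2: +1 fires, +3 burnt (F count now 1)
Step 3: +2 fires, +1 burnt (F count now 2)
Step 4: +1 fires, +2 burnt (F count now 1)
Step 5: +3 fires, +1 burnt (F count now 3)
Step 6: +3 fires, +3 burnt (F count now 3)
Step 7: +1 fires, +3 burnt (F count now 1)
Step 8: +1 fires, +1 burnt (F count now 1)
Step 9: +0 fires, +1 burnt (F count now 0)
Fire out after step 9
Initially T: 20, now '.': 25
Total burnt (originally-T cells now '.'): 15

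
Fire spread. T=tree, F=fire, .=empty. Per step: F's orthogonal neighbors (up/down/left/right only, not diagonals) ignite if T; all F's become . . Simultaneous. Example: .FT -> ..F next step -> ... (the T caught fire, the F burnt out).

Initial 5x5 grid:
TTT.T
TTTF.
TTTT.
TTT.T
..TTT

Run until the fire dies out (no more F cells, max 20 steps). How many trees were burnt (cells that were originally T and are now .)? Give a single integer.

Step 1: +2 fires, +1 burnt (F count now 2)
Step 2: +3 fires, +2 burnt (F count now 3)
Step 3: +4 fires, +3 burnt (F count now 4)
Step 4: +4 fires, +4 burnt (F count now 4)
Step 5: +2 fires, +4 burnt (F count now 2)
Step 6: +1 fires, +2 burnt (F count now 1)
Step 7: +1 fires, +1 burnt (F count now 1)
Step 8: +0 fires, +1 burnt (F count now 0)
Fire out after step 8
Initially T: 18, now '.': 24
Total burnt (originally-T cells now '.'): 17

Answer: 17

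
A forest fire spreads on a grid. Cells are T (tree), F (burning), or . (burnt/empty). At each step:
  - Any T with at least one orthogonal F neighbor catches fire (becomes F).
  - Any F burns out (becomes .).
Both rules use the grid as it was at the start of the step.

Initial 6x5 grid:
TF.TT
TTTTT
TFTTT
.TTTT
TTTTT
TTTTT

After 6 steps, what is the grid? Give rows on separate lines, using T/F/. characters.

Step 1: 5 trees catch fire, 2 burn out
  F..TT
  TFTTT
  F.FTT
  .FTTT
  TTTTT
  TTTTT
Step 2: 5 trees catch fire, 5 burn out
  ...TT
  F.FTT
  ...FT
  ..FTT
  TFTTT
  TTTTT
Step 3: 6 trees catch fire, 5 burn out
  ...TT
  ...FT
  ....F
  ...FT
  F.FTT
  TFTTT
Step 4: 6 trees catch fire, 6 burn out
  ...FT
  ....F
  .....
  ....F
  ...FT
  F.FTT
Step 5: 3 trees catch fire, 6 burn out
  ....F
  .....
  .....
  .....
  ....F
  ...FT
Step 6: 1 trees catch fire, 3 burn out
  .....
  .....
  .....
  .....
  .....
  ....F

.....
.....
.....
.....
.....
....F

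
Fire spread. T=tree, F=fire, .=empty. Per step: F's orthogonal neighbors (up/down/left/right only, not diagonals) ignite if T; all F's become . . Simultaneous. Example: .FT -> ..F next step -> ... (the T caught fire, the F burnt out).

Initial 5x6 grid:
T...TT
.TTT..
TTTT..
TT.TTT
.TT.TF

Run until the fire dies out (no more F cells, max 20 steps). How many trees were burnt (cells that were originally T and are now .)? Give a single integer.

Answer: 15

Derivation:
Step 1: +2 fires, +1 burnt (F count now 2)
Step 2: +1 fires, +2 burnt (F count now 1)
Step 3: +1 fires, +1 burnt (F count now 1)
Step 4: +1 fires, +1 burnt (F count now 1)
Step 5: +2 fires, +1 burnt (F count now 2)
Step 6: +2 fires, +2 burnt (F count now 2)
Step 7: +3 fires, +2 burnt (F count now 3)
Step 8: +2 fires, +3 burnt (F count now 2)
Step 9: +1 fires, +2 burnt (F count now 1)
Step 10: +0 fires, +1 burnt (F count now 0)
Fire out after step 10
Initially T: 18, now '.': 27
Total burnt (originally-T cells now '.'): 15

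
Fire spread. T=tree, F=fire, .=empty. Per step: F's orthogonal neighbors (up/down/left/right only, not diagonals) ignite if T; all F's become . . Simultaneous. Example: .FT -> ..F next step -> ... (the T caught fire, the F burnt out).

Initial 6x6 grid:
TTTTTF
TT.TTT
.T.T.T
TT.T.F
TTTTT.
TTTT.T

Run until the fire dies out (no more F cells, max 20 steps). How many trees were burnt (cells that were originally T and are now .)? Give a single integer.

Answer: 25

Derivation:
Step 1: +3 fires, +2 burnt (F count now 3)
Step 2: +2 fires, +3 burnt (F count now 2)
Step 3: +2 fires, +2 burnt (F count now 2)
Step 4: +2 fires, +2 burnt (F count now 2)
Step 5: +3 fires, +2 burnt (F count now 3)
Step 6: +3 fires, +3 burnt (F count now 3)
Step 7: +4 fires, +3 burnt (F count now 4)
Step 8: +3 fires, +4 burnt (F count now 3)
Step 9: +2 fires, +3 burnt (F count now 2)
Step 10: +1 fires, +2 burnt (F count now 1)
Step 11: +0 fires, +1 burnt (F count now 0)
Fire out after step 11
Initially T: 26, now '.': 35
Total burnt (originally-T cells now '.'): 25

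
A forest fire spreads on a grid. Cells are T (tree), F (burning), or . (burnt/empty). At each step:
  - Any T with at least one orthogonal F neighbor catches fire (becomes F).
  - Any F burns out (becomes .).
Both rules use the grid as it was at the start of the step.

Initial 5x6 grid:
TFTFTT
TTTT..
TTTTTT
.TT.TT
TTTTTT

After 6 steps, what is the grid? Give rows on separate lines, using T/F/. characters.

Step 1: 5 trees catch fire, 2 burn out
  F.F.FT
  TFTF..
  TTTTTT
  .TT.TT
  TTTTTT
Step 2: 5 trees catch fire, 5 burn out
  .....F
  F.F...
  TFTFTT
  .TT.TT
  TTTTTT
Step 3: 4 trees catch fire, 5 burn out
  ......
  ......
  F.F.FT
  .FT.TT
  TTTTTT
Step 4: 4 trees catch fire, 4 burn out
  ......
  ......
  .....F
  ..F.FT
  TFTTTT
Step 5: 4 trees catch fire, 4 burn out
  ......
  ......
  ......
  .....F
  F.FTFT
Step 6: 2 trees catch fire, 4 burn out
  ......
  ......
  ......
  ......
  ...F.F

......
......
......
......
...F.F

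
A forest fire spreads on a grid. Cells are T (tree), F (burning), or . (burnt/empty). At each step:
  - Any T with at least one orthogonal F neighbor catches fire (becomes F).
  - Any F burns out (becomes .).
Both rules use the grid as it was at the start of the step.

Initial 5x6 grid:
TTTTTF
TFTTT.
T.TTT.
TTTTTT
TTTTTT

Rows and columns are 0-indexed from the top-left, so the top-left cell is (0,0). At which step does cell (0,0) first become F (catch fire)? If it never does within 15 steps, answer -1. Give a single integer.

Step 1: cell (0,0)='T' (+4 fires, +2 burnt)
Step 2: cell (0,0)='F' (+7 fires, +4 burnt)
  -> target ignites at step 2
Step 3: cell (0,0)='.' (+4 fires, +7 burnt)
Step 4: cell (0,0)='.' (+5 fires, +4 burnt)
Step 5: cell (0,0)='.' (+4 fires, +5 burnt)
Step 6: cell (0,0)='.' (+1 fires, +4 burnt)
Step 7: cell (0,0)='.' (+0 fires, +1 burnt)
  fire out at step 7

2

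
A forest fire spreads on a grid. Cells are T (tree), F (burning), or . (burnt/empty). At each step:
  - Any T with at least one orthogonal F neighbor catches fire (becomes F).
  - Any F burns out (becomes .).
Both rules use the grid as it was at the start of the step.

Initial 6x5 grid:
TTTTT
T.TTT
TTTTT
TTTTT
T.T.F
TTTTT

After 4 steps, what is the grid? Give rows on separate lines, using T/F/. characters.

Step 1: 2 trees catch fire, 1 burn out
  TTTTT
  T.TTT
  TTTTT
  TTTTF
  T.T..
  TTTTF
Step 2: 3 trees catch fire, 2 burn out
  TTTTT
  T.TTT
  TTTTF
  TTTF.
  T.T..
  TTTF.
Step 3: 4 trees catch fire, 3 burn out
  TTTTT
  T.TTF
  TTTF.
  TTF..
  T.T..
  TTF..
Step 4: 6 trees catch fire, 4 burn out
  TTTTF
  T.TF.
  TTF..
  TF...
  T.F..
  TF...

TTTTF
T.TF.
TTF..
TF...
T.F..
TF...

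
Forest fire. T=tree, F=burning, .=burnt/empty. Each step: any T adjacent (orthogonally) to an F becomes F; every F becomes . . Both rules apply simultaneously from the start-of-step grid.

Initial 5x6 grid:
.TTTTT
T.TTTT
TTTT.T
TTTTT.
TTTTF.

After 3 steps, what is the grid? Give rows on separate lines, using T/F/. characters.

Step 1: 2 trees catch fire, 1 burn out
  .TTTTT
  T.TTTT
  TTTT.T
  TTTTF.
  TTTF..
Step 2: 2 trees catch fire, 2 burn out
  .TTTTT
  T.TTTT
  TTTT.T
  TTTF..
  TTF...
Step 3: 3 trees catch fire, 2 burn out
  .TTTTT
  T.TTTT
  TTTF.T
  TTF...
  TF....

.TTTTT
T.TTTT
TTTF.T
TTF...
TF....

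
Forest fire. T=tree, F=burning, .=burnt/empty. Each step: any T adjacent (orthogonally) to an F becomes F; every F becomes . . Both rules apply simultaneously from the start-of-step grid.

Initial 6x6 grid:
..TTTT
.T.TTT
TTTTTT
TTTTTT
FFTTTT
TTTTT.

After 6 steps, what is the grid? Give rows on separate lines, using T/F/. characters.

Step 1: 5 trees catch fire, 2 burn out
  ..TTTT
  .T.TTT
  TTTTTT
  FFTTTT
  ..FTTT
  FFTTT.
Step 2: 5 trees catch fire, 5 burn out
  ..TTTT
  .T.TTT
  FFTTTT
  ..FTTT
  ...FTT
  ..FTT.
Step 3: 5 trees catch fire, 5 burn out
  ..TTTT
  .F.TTT
  ..FTTT
  ...FTT
  ....FT
  ...FT.
Step 4: 4 trees catch fire, 5 burn out
  ..TTTT
  ...TTT
  ...FTT
  ....FT
  .....F
  ....F.
Step 5: 3 trees catch fire, 4 burn out
  ..TTTT
  ...FTT
  ....FT
  .....F
  ......
  ......
Step 6: 3 trees catch fire, 3 burn out
  ..TFTT
  ....FT
  .....F
  ......
  ......
  ......

..TFTT
....FT
.....F
......
......
......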